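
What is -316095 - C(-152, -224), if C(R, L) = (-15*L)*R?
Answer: 194625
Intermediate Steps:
C(R, L) = -15*L*R
-316095 - C(-152, -224) = -316095 - (-15)*(-224)*(-152) = -316095 - 1*(-510720) = -316095 + 510720 = 194625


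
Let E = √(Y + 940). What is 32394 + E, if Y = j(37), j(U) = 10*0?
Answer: 32394 + 2*√235 ≈ 32425.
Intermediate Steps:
j(U) = 0
Y = 0
E = 2*√235 (E = √(0 + 940) = √940 = 2*√235 ≈ 30.659)
32394 + E = 32394 + 2*√235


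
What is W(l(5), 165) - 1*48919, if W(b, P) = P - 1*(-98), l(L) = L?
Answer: -48656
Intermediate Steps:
W(b, P) = 98 + P (W(b, P) = P + 98 = 98 + P)
W(l(5), 165) - 1*48919 = (98 + 165) - 1*48919 = 263 - 48919 = -48656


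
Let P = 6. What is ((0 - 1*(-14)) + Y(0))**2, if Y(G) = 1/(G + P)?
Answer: 7225/36 ≈ 200.69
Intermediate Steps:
Y(G) = 1/(6 + G) (Y(G) = 1/(G + 6) = 1/(6 + G))
((0 - 1*(-14)) + Y(0))**2 = ((0 - 1*(-14)) + 1/(6 + 0))**2 = ((0 + 14) + 1/6)**2 = (14 + 1/6)**2 = (85/6)**2 = 7225/36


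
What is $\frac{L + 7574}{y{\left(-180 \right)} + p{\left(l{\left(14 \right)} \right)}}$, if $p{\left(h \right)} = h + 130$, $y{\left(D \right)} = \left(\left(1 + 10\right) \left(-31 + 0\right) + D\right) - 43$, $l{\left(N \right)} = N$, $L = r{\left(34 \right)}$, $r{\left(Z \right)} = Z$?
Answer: $- \frac{634}{35} \approx -18.114$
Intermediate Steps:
$L = 34$
$y{\left(D \right)} = -384 + D$ ($y{\left(D \right)} = \left(11 \left(-31\right) + D\right) - 43 = \left(-341 + D\right) - 43 = -384 + D$)
$p{\left(h \right)} = 130 + h$
$\frac{L + 7574}{y{\left(-180 \right)} + p{\left(l{\left(14 \right)} \right)}} = \frac{34 + 7574}{\left(-384 - 180\right) + \left(130 + 14\right)} = \frac{7608}{-564 + 144} = \frac{7608}{-420} = 7608 \left(- \frac{1}{420}\right) = - \frac{634}{35}$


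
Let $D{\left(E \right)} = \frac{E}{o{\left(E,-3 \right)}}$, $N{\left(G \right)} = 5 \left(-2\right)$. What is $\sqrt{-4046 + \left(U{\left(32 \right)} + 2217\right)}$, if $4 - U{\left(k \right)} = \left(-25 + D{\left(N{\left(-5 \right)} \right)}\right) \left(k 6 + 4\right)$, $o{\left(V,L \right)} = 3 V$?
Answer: $\frac{\sqrt{27087}}{3} \approx 54.86$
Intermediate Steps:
$N{\left(G \right)} = -10$
$D{\left(E \right)} = \frac{1}{3}$ ($D{\left(E \right)} = \frac{E}{3 E} = E \frac{1}{3 E} = \frac{1}{3}$)
$U{\left(k \right)} = \frac{308}{3} + 148 k$ ($U{\left(k \right)} = 4 - \left(-25 + \frac{1}{3}\right) \left(k 6 + 4\right) = 4 - - \frac{74 \left(6 k + 4\right)}{3} = 4 - - \frac{74 \left(4 + 6 k\right)}{3} = 4 - \left(- \frac{296}{3} - 148 k\right) = 4 + \left(\frac{296}{3} + 148 k\right) = \frac{308}{3} + 148 k$)
$\sqrt{-4046 + \left(U{\left(32 \right)} + 2217\right)} = \sqrt{-4046 + \left(\left(\frac{308}{3} + 148 \cdot 32\right) + 2217\right)} = \sqrt{-4046 + \left(\left(\frac{308}{3} + 4736\right) + 2217\right)} = \sqrt{-4046 + \left(\frac{14516}{3} + 2217\right)} = \sqrt{-4046 + \frac{21167}{3}} = \sqrt{\frac{9029}{3}} = \frac{\sqrt{27087}}{3}$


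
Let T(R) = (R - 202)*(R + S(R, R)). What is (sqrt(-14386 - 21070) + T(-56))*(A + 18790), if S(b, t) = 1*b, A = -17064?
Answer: 49874496 + 13808*I*sqrt(554) ≈ 4.9874e+7 + 3.25e+5*I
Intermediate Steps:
S(b, t) = b
T(R) = 2*R*(-202 + R) (T(R) = (R - 202)*(R + R) = (-202 + R)*(2*R) = 2*R*(-202 + R))
(sqrt(-14386 - 21070) + T(-56))*(A + 18790) = (sqrt(-14386 - 21070) + 2*(-56)*(-202 - 56))*(-17064 + 18790) = (sqrt(-35456) + 2*(-56)*(-258))*1726 = (8*I*sqrt(554) + 28896)*1726 = (28896 + 8*I*sqrt(554))*1726 = 49874496 + 13808*I*sqrt(554)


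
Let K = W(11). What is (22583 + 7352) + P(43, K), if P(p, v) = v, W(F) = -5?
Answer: 29930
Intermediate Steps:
K = -5
(22583 + 7352) + P(43, K) = (22583 + 7352) - 5 = 29935 - 5 = 29930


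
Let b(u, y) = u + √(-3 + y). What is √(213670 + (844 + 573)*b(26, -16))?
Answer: √(250512 + 1417*I*√19) ≈ 500.55 + 6.17*I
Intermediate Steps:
√(213670 + (844 + 573)*b(26, -16)) = √(213670 + (844 + 573)*(26 + √(-3 - 16))) = √(213670 + 1417*(26 + √(-19))) = √(213670 + 1417*(26 + I*√19)) = √(213670 + (36842 + 1417*I*√19)) = √(250512 + 1417*I*√19)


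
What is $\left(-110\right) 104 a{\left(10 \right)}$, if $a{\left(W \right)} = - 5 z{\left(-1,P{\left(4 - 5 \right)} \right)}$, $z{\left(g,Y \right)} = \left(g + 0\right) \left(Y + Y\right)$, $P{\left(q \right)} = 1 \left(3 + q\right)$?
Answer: $-228800$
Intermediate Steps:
$P{\left(q \right)} = 3 + q$
$z{\left(g,Y \right)} = 2 Y g$ ($z{\left(g,Y \right)} = g 2 Y = 2 Y g$)
$a{\left(W \right)} = 20$ ($a{\left(W \right)} = - 5 \cdot 2 \left(3 + \left(4 - 5\right)\right) \left(-1\right) = - 5 \cdot 2 \left(3 - 1\right) \left(-1\right) = - 5 \cdot 2 \cdot 2 \left(-1\right) = \left(-5\right) \left(-4\right) = 20$)
$\left(-110\right) 104 a{\left(10 \right)} = \left(-110\right) 104 \cdot 20 = \left(-11440\right) 20 = -228800$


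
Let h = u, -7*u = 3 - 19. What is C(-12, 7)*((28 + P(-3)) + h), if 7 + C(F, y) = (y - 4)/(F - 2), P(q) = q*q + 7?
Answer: -16362/49 ≈ -333.92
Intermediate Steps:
u = 16/7 (u = -(3 - 19)/7 = -⅐*(-16) = 16/7 ≈ 2.2857)
P(q) = 7 + q² (P(q) = q² + 7 = 7 + q²)
C(F, y) = -7 + (-4 + y)/(-2 + F) (C(F, y) = -7 + (y - 4)/(F - 2) = -7 + (-4 + y)/(-2 + F))
h = 16/7 ≈ 2.2857
C(-12, 7)*((28 + P(-3)) + h) = ((10 + 7 - 7*(-12))/(-2 - 12))*((28 + (7 + (-3)²)) + 16/7) = ((10 + 7 + 84)/(-14))*((28 + (7 + 9)) + 16/7) = (-1/14*101)*((28 + 16) + 16/7) = -101*(44 + 16/7)/14 = -101/14*324/7 = -16362/49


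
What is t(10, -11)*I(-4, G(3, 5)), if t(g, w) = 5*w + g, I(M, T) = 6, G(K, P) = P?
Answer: -270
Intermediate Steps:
t(g, w) = g + 5*w
t(10, -11)*I(-4, G(3, 5)) = (10 + 5*(-11))*6 = (10 - 55)*6 = -45*6 = -270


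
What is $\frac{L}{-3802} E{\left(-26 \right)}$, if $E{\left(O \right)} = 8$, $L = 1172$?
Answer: $- \frac{4688}{1901} \approx -2.4661$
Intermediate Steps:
$\frac{L}{-3802} E{\left(-26 \right)} = \frac{1172}{-3802} \cdot 8 = 1172 \left(- \frac{1}{3802}\right) 8 = \left(- \frac{586}{1901}\right) 8 = - \frac{4688}{1901}$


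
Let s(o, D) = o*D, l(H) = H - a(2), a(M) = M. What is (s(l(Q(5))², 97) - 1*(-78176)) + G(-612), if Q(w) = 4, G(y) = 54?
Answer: 78618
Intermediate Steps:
l(H) = -2 + H (l(H) = H - 1*2 = H - 2 = -2 + H)
s(o, D) = D*o
(s(l(Q(5))², 97) - 1*(-78176)) + G(-612) = (97*(-2 + 4)² - 1*(-78176)) + 54 = (97*2² + 78176) + 54 = (97*4 + 78176) + 54 = (388 + 78176) + 54 = 78564 + 54 = 78618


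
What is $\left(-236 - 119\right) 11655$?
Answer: $-4137525$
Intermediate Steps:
$\left(-236 - 119\right) 11655 = \left(-355\right) 11655 = -4137525$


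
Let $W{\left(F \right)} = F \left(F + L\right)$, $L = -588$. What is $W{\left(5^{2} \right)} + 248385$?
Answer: $234310$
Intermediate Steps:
$W{\left(F \right)} = F \left(-588 + F\right)$ ($W{\left(F \right)} = F \left(F - 588\right) = F \left(-588 + F\right)$)
$W{\left(5^{2} \right)} + 248385 = 5^{2} \left(-588 + 5^{2}\right) + 248385 = 25 \left(-588 + 25\right) + 248385 = 25 \left(-563\right) + 248385 = -14075 + 248385 = 234310$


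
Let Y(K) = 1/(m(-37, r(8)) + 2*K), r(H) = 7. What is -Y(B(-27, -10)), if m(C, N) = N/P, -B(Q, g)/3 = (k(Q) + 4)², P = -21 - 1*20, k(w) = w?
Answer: 41/130141 ≈ 0.00031504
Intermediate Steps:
P = -41 (P = -21 - 20 = -41)
B(Q, g) = -3*(4 + Q)² (B(Q, g) = -3*(Q + 4)² = -3*(4 + Q)²)
m(C, N) = -N/41 (m(C, N) = N/(-41) = N*(-1/41) = -N/41)
Y(K) = 1/(-7/41 + 2*K) (Y(K) = 1/(-1/41*7 + 2*K) = 1/(-7/41 + 2*K))
-Y(B(-27, -10)) = -41/(-7 + 82*(-3*(4 - 27)²)) = -41/(-7 + 82*(-3*(-23)²)) = -41/(-7 + 82*(-3*529)) = -41/(-7 + 82*(-1587)) = -41/(-7 - 130134) = -41/(-130141) = -41*(-1)/130141 = -1*(-41/130141) = 41/130141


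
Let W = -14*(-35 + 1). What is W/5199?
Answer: 476/5199 ≈ 0.091556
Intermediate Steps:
W = 476 (W = -14*(-34) = 476)
W/5199 = 476/5199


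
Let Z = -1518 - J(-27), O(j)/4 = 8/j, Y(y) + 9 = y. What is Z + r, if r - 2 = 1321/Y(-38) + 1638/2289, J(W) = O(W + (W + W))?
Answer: -640286135/414963 ≈ -1543.0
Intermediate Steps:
Y(y) = -9 + y
O(j) = 32/j (O(j) = 4*(8/j) = 32/j)
J(W) = 32/(3*W) (J(W) = 32/(W + (W + W)) = 32/(W + 2*W) = 32/((3*W)) = 32*(1/(3*W)) = 32/(3*W))
r = -130077/5123 (r = 2 + (1321/(-9 - 38) + 1638/2289) = 2 + (1321/(-47) + 1638*(1/2289)) = 2 + (1321*(-1/47) + 78/109) = 2 + (-1321/47 + 78/109) = 2 - 140323/5123 = -130077/5123 ≈ -25.391)
Z = -122926/81 (Z = -1518 - 32/(3*(-27)) = -1518 - 32*(-1)/(3*27) = -1518 - 1*(-32/81) = -1518 + 32/81 = -122926/81 ≈ -1517.6)
Z + r = -122926/81 - 130077/5123 = -640286135/414963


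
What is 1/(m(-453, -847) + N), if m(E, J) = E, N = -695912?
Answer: -1/696365 ≈ -1.4360e-6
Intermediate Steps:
1/(m(-453, -847) + N) = 1/(-453 - 695912) = 1/(-696365) = -1/696365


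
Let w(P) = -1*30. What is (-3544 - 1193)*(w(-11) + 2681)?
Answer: -12557787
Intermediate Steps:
w(P) = -30
(-3544 - 1193)*(w(-11) + 2681) = (-3544 - 1193)*(-30 + 2681) = -4737*2651 = -12557787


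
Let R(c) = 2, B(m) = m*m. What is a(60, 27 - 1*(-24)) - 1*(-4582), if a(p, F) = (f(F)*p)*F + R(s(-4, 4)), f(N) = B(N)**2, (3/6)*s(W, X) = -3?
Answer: 20701519644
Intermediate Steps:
s(W, X) = -6 (s(W, X) = 2*(-3) = -6)
B(m) = m**2
f(N) = N**4 (f(N) = (N**2)**2 = N**4)
a(p, F) = 2 + p*F**5 (a(p, F) = (F**4*p)*F + 2 = (p*F**4)*F + 2 = p*F**5 + 2 = 2 + p*F**5)
a(60, 27 - 1*(-24)) - 1*(-4582) = (2 + 60*(27 - 1*(-24))**5) - 1*(-4582) = (2 + 60*(27 + 24)**5) + 4582 = (2 + 60*51**5) + 4582 = (2 + 60*345025251) + 4582 = (2 + 20701515060) + 4582 = 20701515062 + 4582 = 20701519644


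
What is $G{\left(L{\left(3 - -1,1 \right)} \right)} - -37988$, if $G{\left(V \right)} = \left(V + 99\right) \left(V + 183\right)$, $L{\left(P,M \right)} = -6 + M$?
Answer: $54720$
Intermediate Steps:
$G{\left(V \right)} = \left(99 + V\right) \left(183 + V\right)$
$G{\left(L{\left(3 - -1,1 \right)} \right)} - -37988 = \left(18117 + \left(-6 + 1\right)^{2} + 282 \left(-6 + 1\right)\right) - -37988 = \left(18117 + \left(-5\right)^{2} + 282 \left(-5\right)\right) + 37988 = \left(18117 + 25 - 1410\right) + 37988 = 16732 + 37988 = 54720$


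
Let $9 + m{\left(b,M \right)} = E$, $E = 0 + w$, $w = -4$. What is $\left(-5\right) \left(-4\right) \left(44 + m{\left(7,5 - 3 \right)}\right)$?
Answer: $620$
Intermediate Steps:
$E = -4$ ($E = 0 - 4 = -4$)
$m{\left(b,M \right)} = -13$ ($m{\left(b,M \right)} = -9 - 4 = -13$)
$\left(-5\right) \left(-4\right) \left(44 + m{\left(7,5 - 3 \right)}\right) = \left(-5\right) \left(-4\right) \left(44 - 13\right) = 20 \cdot 31 = 620$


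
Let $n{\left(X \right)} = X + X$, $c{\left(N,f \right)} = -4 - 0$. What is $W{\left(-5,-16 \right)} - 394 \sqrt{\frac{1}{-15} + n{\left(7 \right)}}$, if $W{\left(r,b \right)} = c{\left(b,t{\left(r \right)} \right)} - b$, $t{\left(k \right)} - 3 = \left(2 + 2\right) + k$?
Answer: $12 - \frac{394 \sqrt{3135}}{15} \approx -1458.7$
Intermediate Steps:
$t{\left(k \right)} = 7 + k$ ($t{\left(k \right)} = 3 + \left(\left(2 + 2\right) + k\right) = 3 + \left(4 + k\right) = 7 + k$)
$c{\left(N,f \right)} = -4$ ($c{\left(N,f \right)} = -4 + 0 = -4$)
$n{\left(X \right)} = 2 X$
$W{\left(r,b \right)} = -4 - b$
$W{\left(-5,-16 \right)} - 394 \sqrt{\frac{1}{-15} + n{\left(7 \right)}} = \left(-4 - -16\right) - 394 \sqrt{\frac{1}{-15} + 2 \cdot 7} = \left(-4 + 16\right) - 394 \sqrt{- \frac{1}{15} + 14} = 12 - 394 \sqrt{\frac{209}{15}} = 12 - 394 \frac{\sqrt{3135}}{15} = 12 - \frac{394 \sqrt{3135}}{15}$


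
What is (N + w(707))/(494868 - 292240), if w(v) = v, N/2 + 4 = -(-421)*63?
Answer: 53745/202628 ≈ 0.26524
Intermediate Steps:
N = 53038 (N = -8 + 2*(-(-421)*63) = -8 + 2*(-421*(-63)) = -8 + 2*26523 = -8 + 53046 = 53038)
(N + w(707))/(494868 - 292240) = (53038 + 707)/(494868 - 292240) = 53745/202628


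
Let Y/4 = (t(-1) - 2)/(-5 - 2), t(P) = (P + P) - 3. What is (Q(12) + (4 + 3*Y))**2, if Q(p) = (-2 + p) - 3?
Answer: 529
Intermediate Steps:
t(P) = -3 + 2*P (t(P) = 2*P - 3 = -3 + 2*P)
Q(p) = -5 + p
Y = 4 (Y = 4*(((-3 + 2*(-1)) - 2)/(-5 - 2)) = 4*(((-3 - 2) - 2)/(-7)) = 4*((-5 - 2)*(-1/7)) = 4*(-7*(-1/7)) = 4*1 = 4)
(Q(12) + (4 + 3*Y))**2 = ((-5 + 12) + (4 + 3*4))**2 = (7 + (4 + 12))**2 = (7 + 16)**2 = 23**2 = 529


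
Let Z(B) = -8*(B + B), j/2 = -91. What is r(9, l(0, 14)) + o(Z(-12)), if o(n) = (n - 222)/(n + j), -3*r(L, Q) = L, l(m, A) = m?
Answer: -6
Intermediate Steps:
j = -182 (j = 2*(-91) = -182)
r(L, Q) = -L/3
Z(B) = -16*B
o(n) = (-222 + n)/(-182 + n) (o(n) = (n - 222)/(n - 182) = (-222 + n)/(-182 + n))
r(9, l(0, 14)) + o(Z(-12)) = -1/3*9 + (-222 - 16*(-12))/(-182 - 16*(-12)) = -3 + (-222 + 192)/(-182 + 192) = -3 - 30/10 = -3 + (1/10)*(-30) = -3 - 3 = -6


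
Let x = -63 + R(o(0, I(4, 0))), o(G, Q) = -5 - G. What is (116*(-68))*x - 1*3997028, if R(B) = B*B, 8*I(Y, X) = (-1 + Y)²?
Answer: -3697284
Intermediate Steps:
I(Y, X) = (-1 + Y)²/8
R(B) = B²
x = -38 (x = -63 + (-5 - 1*0)² = -63 + (-5 + 0)² = -63 + (-5)² = -63 + 25 = -38)
(116*(-68))*x - 1*3997028 = (116*(-68))*(-38) - 1*3997028 = -7888*(-38) - 3997028 = 299744 - 3997028 = -3697284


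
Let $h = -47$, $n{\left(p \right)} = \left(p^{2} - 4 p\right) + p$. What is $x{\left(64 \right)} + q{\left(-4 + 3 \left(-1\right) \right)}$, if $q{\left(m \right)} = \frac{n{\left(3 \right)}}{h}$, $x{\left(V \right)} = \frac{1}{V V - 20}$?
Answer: $\frac{1}{4076} \approx 0.00024534$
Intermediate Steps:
$n{\left(p \right)} = p^{2} - 3 p$
$x{\left(V \right)} = \frac{1}{-20 + V^{2}}$ ($x{\left(V \right)} = \frac{1}{V^{2} - 20} = \frac{1}{-20 + V^{2}}$)
$q{\left(m \right)} = 0$ ($q{\left(m \right)} = \frac{3 \left(-3 + 3\right)}{-47} = 3 \cdot 0 \left(- \frac{1}{47}\right) = 0 \left(- \frac{1}{47}\right) = 0$)
$x{\left(64 \right)} + q{\left(-4 + 3 \left(-1\right) \right)} = \frac{1}{-20 + 64^{2}} + 0 = \frac{1}{-20 + 4096} + 0 = \frac{1}{4076} + 0 = \frac{1}{4076}$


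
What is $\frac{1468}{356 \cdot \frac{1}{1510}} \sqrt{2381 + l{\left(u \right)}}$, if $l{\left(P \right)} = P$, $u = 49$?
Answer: $\frac{4987530 \sqrt{30}}{89} \approx 3.0694 \cdot 10^{5}$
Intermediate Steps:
$\frac{1468}{356 \cdot \frac{1}{1510}} \sqrt{2381 + l{\left(u \right)}} = \frac{1468}{356 \cdot \frac{1}{1510}} \sqrt{2381 + 49} = \frac{1468}{356 \cdot \frac{1}{1510}} \sqrt{2430} = \frac{1468}{\frac{178}{755}} \cdot 9 \sqrt{30} = 1468 \cdot \frac{755}{178} \cdot 9 \sqrt{30} = \frac{554170 \cdot 9 \sqrt{30}}{89} = \frac{4987530 \sqrt{30}}{89}$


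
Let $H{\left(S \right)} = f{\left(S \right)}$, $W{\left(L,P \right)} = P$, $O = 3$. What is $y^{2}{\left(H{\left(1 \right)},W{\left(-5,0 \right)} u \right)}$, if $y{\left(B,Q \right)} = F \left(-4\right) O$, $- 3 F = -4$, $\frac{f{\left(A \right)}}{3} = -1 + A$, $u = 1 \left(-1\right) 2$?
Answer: $256$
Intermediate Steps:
$u = -2$ ($u = \left(-1\right) 2 = -2$)
$f{\left(A \right)} = -3 + 3 A$ ($f{\left(A \right)} = 3 \left(-1 + A\right) = -3 + 3 A$)
$F = \frac{4}{3}$ ($F = \left(- \frac{1}{3}\right) \left(-4\right) = \frac{4}{3} \approx 1.3333$)
$H{\left(S \right)} = -3 + 3 S$
$y{\left(B,Q \right)} = -16$ ($y{\left(B,Q \right)} = \frac{4}{3} \left(-4\right) 3 = \left(- \frac{16}{3}\right) 3 = -16$)
$y^{2}{\left(H{\left(1 \right)},W{\left(-5,0 \right)} u \right)} = \left(-16\right)^{2} = 256$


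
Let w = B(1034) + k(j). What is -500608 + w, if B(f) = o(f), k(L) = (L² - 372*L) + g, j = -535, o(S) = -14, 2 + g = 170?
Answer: -15209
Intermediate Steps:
g = 168 (g = -2 + 170 = 168)
k(L) = 168 + L² - 372*L (k(L) = (L² - 372*L) + 168 = 168 + L² - 372*L)
B(f) = -14
w = 485399 (w = -14 + (168 + (-535)² - 372*(-535)) = -14 + (168 + 286225 + 199020) = -14 + 485413 = 485399)
-500608 + w = -500608 + 485399 = -15209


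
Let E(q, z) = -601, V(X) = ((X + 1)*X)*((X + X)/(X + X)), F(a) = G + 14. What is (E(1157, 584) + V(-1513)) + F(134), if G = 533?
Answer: 2287602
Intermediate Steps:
F(a) = 547 (F(a) = 533 + 14 = 547)
V(X) = X*(1 + X) (V(X) = ((1 + X)*X)*((2*X)/((2*X))) = (X*(1 + X))*((2*X)*(1/(2*X))) = (X*(1 + X))*1 = X*(1 + X))
(E(1157, 584) + V(-1513)) + F(134) = (-601 - 1513*(1 - 1513)) + 547 = (-601 - 1513*(-1512)) + 547 = (-601 + 2287656) + 547 = 2287055 + 547 = 2287602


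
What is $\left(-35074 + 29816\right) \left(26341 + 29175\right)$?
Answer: $-291903128$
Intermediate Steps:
$\left(-35074 + 29816\right) \left(26341 + 29175\right) = \left(-5258\right) 55516 = -291903128$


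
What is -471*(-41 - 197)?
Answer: 112098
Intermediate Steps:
-471*(-41 - 197) = -471*(-238) = 112098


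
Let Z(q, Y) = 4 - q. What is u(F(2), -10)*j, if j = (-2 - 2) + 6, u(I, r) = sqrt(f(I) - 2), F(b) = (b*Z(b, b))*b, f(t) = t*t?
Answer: 2*sqrt(62) ≈ 15.748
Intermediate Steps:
f(t) = t**2
F(b) = b**2*(4 - b) (F(b) = (b*(4 - b))*b = b**2*(4 - b))
u(I, r) = sqrt(-2 + I**2) (u(I, r) = sqrt(I**2 - 2) = sqrt(-2 + I**2))
j = 2 (j = -4 + 6 = 2)
u(F(2), -10)*j = sqrt(-2 + (2**2*(4 - 1*2))**2)*2 = sqrt(-2 + (4*(4 - 2))**2)*2 = sqrt(-2 + (4*2)**2)*2 = sqrt(-2 + 8**2)*2 = sqrt(-2 + 64)*2 = sqrt(62)*2 = 2*sqrt(62)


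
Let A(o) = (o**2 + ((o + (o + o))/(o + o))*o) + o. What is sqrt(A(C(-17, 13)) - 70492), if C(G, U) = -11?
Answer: I*sqrt(281594)/2 ≈ 265.33*I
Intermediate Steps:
A(o) = o**2 + 5*o/2 (A(o) = (o**2 + ((o + 2*o)/((2*o)))*o) + o = (o**2 + ((3*o)*(1/(2*o)))*o) + o = (o**2 + 3*o/2) + o = o**2 + 5*o/2)
sqrt(A(C(-17, 13)) - 70492) = sqrt((1/2)*(-11)*(5 + 2*(-11)) - 70492) = sqrt((1/2)*(-11)*(5 - 22) - 70492) = sqrt((1/2)*(-11)*(-17) - 70492) = sqrt(187/2 - 70492) = sqrt(-140797/2) = I*sqrt(281594)/2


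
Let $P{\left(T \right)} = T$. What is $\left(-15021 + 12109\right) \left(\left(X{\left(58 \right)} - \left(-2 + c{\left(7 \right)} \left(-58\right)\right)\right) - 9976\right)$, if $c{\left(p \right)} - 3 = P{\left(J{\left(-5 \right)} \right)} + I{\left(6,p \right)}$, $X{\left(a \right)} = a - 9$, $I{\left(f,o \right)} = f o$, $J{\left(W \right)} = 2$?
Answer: $20963488$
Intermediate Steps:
$X{\left(a \right)} = -9 + a$
$c{\left(p \right)} = 5 + 6 p$ ($c{\left(p \right)} = 3 + \left(2 + 6 p\right) = 5 + 6 p$)
$\left(-15021 + 12109\right) \left(\left(X{\left(58 \right)} - \left(-2 + c{\left(7 \right)} \left(-58\right)\right)\right) - 9976\right) = \left(-15021 + 12109\right) \left(\left(\left(-9 + 58\right) - \left(-2 + \left(5 + 6 \cdot 7\right) \left(-58\right)\right)\right) - 9976\right) = - 2912 \left(\left(49 - \left(-2 + \left(5 + 42\right) \left(-58\right)\right)\right) - 9976\right) = - 2912 \left(\left(49 - \left(-2 + 47 \left(-58\right)\right)\right) - 9976\right) = - 2912 \left(\left(49 - \left(-2 - 2726\right)\right) - 9976\right) = - 2912 \left(\left(49 - -2728\right) - 9976\right) = - 2912 \left(\left(49 + 2728\right) - 9976\right) = - 2912 \left(2777 - 9976\right) = \left(-2912\right) \left(-7199\right) = 20963488$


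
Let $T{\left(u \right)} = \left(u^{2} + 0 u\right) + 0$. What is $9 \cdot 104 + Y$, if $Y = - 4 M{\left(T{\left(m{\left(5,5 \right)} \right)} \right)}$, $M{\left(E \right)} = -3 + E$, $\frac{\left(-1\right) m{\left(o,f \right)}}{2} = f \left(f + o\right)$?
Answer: $-39052$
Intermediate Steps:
$m{\left(o,f \right)} = - 2 f \left(f + o\right)$
$T{\left(u \right)} = u^{2}$ ($T{\left(u \right)} = \left(u^{2} + 0\right) + 0 = u^{2} + 0 = u^{2}$)
$Y = -39988$ ($Y = - 4 \left(-3 + \left(\left(-2\right) 5 \left(5 + 5\right)\right)^{2}\right) = - 4 \left(-3 + \left(\left(-2\right) 5 \cdot 10\right)^{2}\right) = - 4 \left(-3 + \left(-100\right)^{2}\right) = - 4 \left(-3 + 10000\right) = \left(-4\right) 9997 = -39988$)
$9 \cdot 104 + Y = 9 \cdot 104 - 39988 = 936 - 39988 = -39052$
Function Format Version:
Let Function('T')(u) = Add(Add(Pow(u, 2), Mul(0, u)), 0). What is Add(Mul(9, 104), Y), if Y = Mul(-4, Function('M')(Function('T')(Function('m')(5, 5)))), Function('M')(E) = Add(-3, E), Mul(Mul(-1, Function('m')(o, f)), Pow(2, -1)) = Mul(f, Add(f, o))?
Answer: -39052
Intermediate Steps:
Function('m')(o, f) = Mul(-2, f, Add(f, o)) (Function('m')(o, f) = Mul(-2, Mul(f, Add(f, o))) = Mul(-2, f, Add(f, o)))
Function('T')(u) = Pow(u, 2) (Function('T')(u) = Add(Add(Pow(u, 2), 0), 0) = Add(Pow(u, 2), 0) = Pow(u, 2))
Y = -39988 (Y = Mul(-4, Add(-3, Pow(Mul(-2, 5, Add(5, 5)), 2))) = Mul(-4, Add(-3, Pow(Mul(-2, 5, 10), 2))) = Mul(-4, Add(-3, Pow(-100, 2))) = Mul(-4, Add(-3, 10000)) = Mul(-4, 9997) = -39988)
Add(Mul(9, 104), Y) = Add(Mul(9, 104), -39988) = Add(936, -39988) = -39052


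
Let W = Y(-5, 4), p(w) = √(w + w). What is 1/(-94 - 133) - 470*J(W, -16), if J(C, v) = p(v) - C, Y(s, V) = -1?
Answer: -106691/227 - 1880*I*√2 ≈ -470.0 - 2658.7*I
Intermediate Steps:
p(w) = √2*√w (p(w) = √(2*w) = √2*√w)
W = -1
J(C, v) = -C + √2*√v (J(C, v) = √2*√v - C = -C + √2*√v)
1/(-94 - 133) - 470*J(W, -16) = 1/(-94 - 133) - 470*(-1*(-1) + √2*√(-16)) = 1/(-227) - 470*(1 + √2*(4*I)) = -1/227 - 470*(1 + 4*I*√2) = -1/227 + (-470 - 1880*I*√2) = -106691/227 - 1880*I*√2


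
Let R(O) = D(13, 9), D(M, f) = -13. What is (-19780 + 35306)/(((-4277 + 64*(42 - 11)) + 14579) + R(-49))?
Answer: 15526/12273 ≈ 1.2651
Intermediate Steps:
R(O) = -13
(-19780 + 35306)/(((-4277 + 64*(42 - 11)) + 14579) + R(-49)) = (-19780 + 35306)/(((-4277 + 64*(42 - 11)) + 14579) - 13) = 15526/(((-4277 + 64*31) + 14579) - 13) = 15526/(((-4277 + 1984) + 14579) - 13) = 15526/((-2293 + 14579) - 13) = 15526/(12286 - 13) = 15526/12273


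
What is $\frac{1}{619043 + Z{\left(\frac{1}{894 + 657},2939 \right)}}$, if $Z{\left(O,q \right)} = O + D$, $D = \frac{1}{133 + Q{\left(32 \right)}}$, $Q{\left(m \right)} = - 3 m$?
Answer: $\frac{57387}{35525022229} \approx 1.6154 \cdot 10^{-6}$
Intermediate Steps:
$D = \frac{1}{37}$ ($D = \frac{1}{133 - 96} = \frac{1}{37} \approx 0.027027$)
$Z{\left(O,q \right)} = \frac{1}{37} + O$ ($Z{\left(O,q \right)} = O + \frac{1}{37} = \frac{1}{37} + O$)
$\frac{1}{619043 + Z{\left(\frac{1}{894 + 657},2939 \right)}} = \frac{1}{619043 + \left(\frac{1}{37} + \frac{1}{894 + 657}\right)} = \frac{1}{619043 + \left(\frac{1}{37} + \frac{1}{1551}\right)} = \frac{1}{619043 + \frac{1588}{57387}} = \frac{1}{\frac{35525022229}{57387}} = \frac{57387}{35525022229}$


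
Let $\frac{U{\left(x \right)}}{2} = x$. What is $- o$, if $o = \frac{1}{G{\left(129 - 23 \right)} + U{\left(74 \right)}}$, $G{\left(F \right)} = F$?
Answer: $- \frac{1}{254} \approx -0.003937$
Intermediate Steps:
$U{\left(x \right)} = 2 x$
$o = \frac{1}{254}$ ($o = \frac{1}{\left(129 - 23\right) + 2 \cdot 74} = \frac{1}{106 + 148} = \frac{1}{254} \approx 0.003937$)
$- o = \left(-1\right) \frac{1}{254} = - \frac{1}{254}$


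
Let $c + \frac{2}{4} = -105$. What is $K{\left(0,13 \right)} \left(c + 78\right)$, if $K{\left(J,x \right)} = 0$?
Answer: $0$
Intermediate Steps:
$c = - \frac{211}{2}$ ($c = - \frac{1}{2} - 105 = - \frac{211}{2} \approx -105.5$)
$K{\left(0,13 \right)} \left(c + 78\right) = 0 \left(- \frac{211}{2} + 78\right) = 0 \left(- \frac{55}{2}\right) = 0$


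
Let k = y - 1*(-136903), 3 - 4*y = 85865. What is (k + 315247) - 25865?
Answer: 809639/2 ≈ 4.0482e+5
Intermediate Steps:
y = -42931/2 (y = ¾ - ¼*85865 = ¾ - 85865/4 = -42931/2 ≈ -21466.)
k = 230875/2 (k = -42931/2 - 1*(-136903) = -42931/2 + 136903 = 230875/2 ≈ 1.1544e+5)
(k + 315247) - 25865 = (230875/2 + 315247) - 25865 = 861369/2 - 25865 = 809639/2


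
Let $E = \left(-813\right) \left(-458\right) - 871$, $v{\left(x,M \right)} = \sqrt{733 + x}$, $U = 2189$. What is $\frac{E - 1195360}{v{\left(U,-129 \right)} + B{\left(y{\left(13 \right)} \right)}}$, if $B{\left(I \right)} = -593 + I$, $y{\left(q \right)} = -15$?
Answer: $\frac{250458608}{183371} + \frac{823877 \sqrt{2922}}{366742} \approx 1487.3$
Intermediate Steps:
$E = 371483$ ($E = 372354 - 871 = 371483$)
$\frac{E - 1195360}{v{\left(U,-129 \right)} + B{\left(y{\left(13 \right)} \right)}} = \frac{371483 - 1195360}{\sqrt{733 + 2189} - 608} = - \frac{823877}{\sqrt{2922} - 608} = - \frac{823877}{-608 + \sqrt{2922}}$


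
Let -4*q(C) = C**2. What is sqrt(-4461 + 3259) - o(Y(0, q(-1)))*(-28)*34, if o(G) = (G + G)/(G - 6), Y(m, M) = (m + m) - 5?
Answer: 9520/11 + I*sqrt(1202) ≈ 865.45 + 34.67*I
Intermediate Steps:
q(C) = -C**2/4
Y(m, M) = -5 + 2*m (Y(m, M) = 2*m - 5 = -5 + 2*m)
o(G) = 2*G/(-6 + G) (o(G) = (2*G)/(-6 + G) = 2*G/(-6 + G))
sqrt(-4461 + 3259) - o(Y(0, q(-1)))*(-28)*34 = sqrt(-4461 + 3259) - (2*(-5 + 2*0)/(-6 + (-5 + 2*0)))*(-28)*34 = sqrt(-1202) - (2*(-5 + 0)/(-6 + (-5 + 0)))*(-28)*34 = I*sqrt(1202) - (2*(-5)/(-6 - 5))*(-28)*34 = I*sqrt(1202) - (2*(-5)/(-11))*(-28)*34 = I*sqrt(1202) - (2*(-5)*(-1/11))*(-28)*34 = I*sqrt(1202) - (10/11)*(-28)*34 = I*sqrt(1202) - (-280)*34/11 = I*sqrt(1202) - 1*(-9520/11) = I*sqrt(1202) + 9520/11 = 9520/11 + I*sqrt(1202)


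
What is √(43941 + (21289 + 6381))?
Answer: √71611 ≈ 267.60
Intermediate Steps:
√(43941 + (21289 + 6381)) = √(43941 + 27670) = √71611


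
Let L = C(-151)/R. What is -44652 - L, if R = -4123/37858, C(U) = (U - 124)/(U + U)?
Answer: -27793924121/622573 ≈ -44644.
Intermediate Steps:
C(U) = (-124 + U)/(2*U) (C(U) = (-124 + U)/((2*U)) = (-124 + U)*(1/(2*U)) = (-124 + U)/(2*U))
R = -4123/37858 (R = -4123*1/37858 = -4123/37858 ≈ -0.10891)
L = -5205475/622573 (L = ((1/2)*(-124 - 151)/(-151))/(-4123/37858) = ((1/2)*(-1/151)*(-275))*(-37858/4123) = (275/302)*(-37858/4123) = -5205475/622573 ≈ -8.3612)
-44652 - L = -44652 - 1*(-5205475/622573) = -44652 + 5205475/622573 = -27793924121/622573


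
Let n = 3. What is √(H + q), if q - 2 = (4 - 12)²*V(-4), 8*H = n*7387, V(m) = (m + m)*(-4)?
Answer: √77122/4 ≈ 69.427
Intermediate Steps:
V(m) = -8*m (V(m) = (2*m)*(-4) = -8*m)
H = 22161/8 (H = (3*7387)/8 = (⅛)*22161 = 22161/8 ≈ 2770.1)
q = 2050 (q = 2 + (4 - 12)²*(-8*(-4)) = 2 + (-8)²*32 = 2 + 64*32 = 2 + 2048 = 2050)
√(H + q) = √(22161/8 + 2050) = √(38561/8) = √77122/4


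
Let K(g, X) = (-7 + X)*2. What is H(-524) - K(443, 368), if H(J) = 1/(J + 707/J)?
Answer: -198754850/275283 ≈ -722.00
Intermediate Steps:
K(g, X) = -14 + 2*X
H(-524) - K(443, 368) = -524/(707 + (-524)**2) - (-14 + 2*368) = -524/(707 + 274576) - (-14 + 736) = -524/275283 - 1*722 = -524*1/275283 - 722 = -524/275283 - 722 = -198754850/275283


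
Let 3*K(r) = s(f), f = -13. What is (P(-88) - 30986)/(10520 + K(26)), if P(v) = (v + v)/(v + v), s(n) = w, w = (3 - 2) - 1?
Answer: -6197/2104 ≈ -2.9453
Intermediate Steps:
w = 0 (w = 1 - 1 = 0)
s(n) = 0
K(r) = 0 (K(r) = (⅓)*0 = 0)
P(v) = 1 (P(v) = (2*v)/((2*v)) = (2*v)*(1/(2*v)) = 1)
(P(-88) - 30986)/(10520 + K(26)) = (1 - 30986)/(10520 + 0) = -30985/10520 = -30985*1/10520 = -6197/2104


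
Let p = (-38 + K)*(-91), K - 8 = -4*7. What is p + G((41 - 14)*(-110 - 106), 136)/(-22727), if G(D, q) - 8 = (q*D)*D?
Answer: -4505709366/22727 ≈ -1.9825e+5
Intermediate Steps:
K = -20 (K = 8 - 4*7 = 8 - 28 = -20)
G(D, q) = 8 + q*D² (G(D, q) = 8 + (q*D)*D = 8 + (D*q)*D = 8 + q*D²)
p = 5278 (p = (-38 - 20)*(-91) = -58*(-91) = 5278)
p + G((41 - 14)*(-110 - 106), 136)/(-22727) = 5278 + (8 + 136*((41 - 14)*(-110 - 106))²)/(-22727) = 5278 + (8 + 136*(27*(-216))²)*(-1/22727) = 5278 + (8 + 136*(-5832)²)*(-1/22727) = 5278 + (8 + 136*34012224)*(-1/22727) = 5278 + (8 + 4625662464)*(-1/22727) = 5278 + 4625662472*(-1/22727) = 5278 - 4625662472/22727 = -4505709366/22727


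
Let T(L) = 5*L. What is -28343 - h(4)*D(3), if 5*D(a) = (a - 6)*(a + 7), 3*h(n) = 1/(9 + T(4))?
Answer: -821945/29 ≈ -28343.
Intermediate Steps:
h(n) = 1/87 (h(n) = 1/(3*(9 + 5*4)) = 1/(3*(9 + 20)) = (⅓)/29 = (⅓)*(1/29) = 1/87)
D(a) = (-6 + a)*(7 + a)/5 (D(a) = ((a - 6)*(a + 7))/5 = ((-6 + a)*(7 + a))/5 = (-6 + a)*(7 + a)/5)
-28343 - h(4)*D(3) = -28343 - (-42/5 + (⅕)*3 + (⅕)*3²)/87 = -28343 - (-42/5 + ⅗ + (⅕)*9)/87 = -28343 - (-42/5 + ⅗ + 9/5)/87 = -28343 - (-6)/87 = -28343 - 1*(-2/29) = -28343 + 2/29 = -821945/29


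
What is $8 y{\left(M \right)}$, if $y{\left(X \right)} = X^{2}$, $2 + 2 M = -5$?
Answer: $98$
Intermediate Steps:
$M = - \frac{7}{2}$ ($M = -1 + \frac{1}{2} \left(-5\right) = -1 - \frac{5}{2} = - \frac{7}{2} \approx -3.5$)
$8 y{\left(M \right)} = 8 \left(- \frac{7}{2}\right)^{2} = 8 \cdot \frac{49}{4} = 98$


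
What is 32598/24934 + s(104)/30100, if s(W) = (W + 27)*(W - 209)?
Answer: 9117609/10721620 ≈ 0.85039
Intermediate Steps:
s(W) = (-209 + W)*(27 + W) (s(W) = (27 + W)*(-209 + W) = (-209 + W)*(27 + W))
32598/24934 + s(104)/30100 = 32598/24934 + (-5643 + 104² - 182*104)/30100 = 32598*(1/24934) + (-5643 + 10816 - 18928)*(1/30100) = 16299/12467 - 13755*1/30100 = 16299/12467 - 393/860 = 9117609/10721620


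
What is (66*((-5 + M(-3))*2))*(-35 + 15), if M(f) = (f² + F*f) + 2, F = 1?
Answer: -7920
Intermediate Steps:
M(f) = 2 + f + f² (M(f) = (f² + 1*f) + 2 = (f² + f) + 2 = (f + f²) + 2 = 2 + f + f²)
(66*((-5 + M(-3))*2))*(-35 + 15) = (66*((-5 + (2 - 3 + (-3)²))*2))*(-35 + 15) = (66*((-5 + (2 - 3 + 9))*2))*(-20) = (66*((-5 + 8)*2))*(-20) = (66*(3*2))*(-20) = (66*6)*(-20) = 396*(-20) = -7920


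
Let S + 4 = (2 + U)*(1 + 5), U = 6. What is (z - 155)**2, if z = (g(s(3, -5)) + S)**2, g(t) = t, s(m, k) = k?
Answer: 1865956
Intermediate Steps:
S = 44 (S = -4 + (2 + 6)*(1 + 5) = -4 + 8*6 = -4 + 48 = 44)
z = 1521 (z = (-5 + 44)**2 = 39**2 = 1521)
(z - 155)**2 = (1521 - 155)**2 = 1366**2 = 1865956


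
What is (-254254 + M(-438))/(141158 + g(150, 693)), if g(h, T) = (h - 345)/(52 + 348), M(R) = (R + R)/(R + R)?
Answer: -20340240/11292601 ≈ -1.8012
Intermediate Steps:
M(R) = 1 (M(R) = (2*R)/((2*R)) = (2*R)*(1/(2*R)) = 1)
g(h, T) = -69/80 + h/400 (g(h, T) = (-345 + h)/400 = (-345 + h)*(1/400) = -69/80 + h/400)
(-254254 + M(-438))/(141158 + g(150, 693)) = (-254254 + 1)/(141158 + (-69/80 + (1/400)*150)) = -254253/(141158 + (-69/80 + 3/8)) = -254253/(141158 - 39/80) = -254253/11292601/80 = -254253*80/11292601 = -20340240/11292601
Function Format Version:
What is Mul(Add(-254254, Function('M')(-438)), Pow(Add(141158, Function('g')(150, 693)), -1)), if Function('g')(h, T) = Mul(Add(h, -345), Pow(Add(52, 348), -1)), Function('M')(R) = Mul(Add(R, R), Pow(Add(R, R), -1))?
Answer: Rational(-20340240, 11292601) ≈ -1.8012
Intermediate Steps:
Function('M')(R) = 1 (Function('M')(R) = Mul(Mul(2, R), Pow(Mul(2, R), -1)) = Mul(Mul(2, R), Mul(Rational(1, 2), Pow(R, -1))) = 1)
Function('g')(h, T) = Add(Rational(-69, 80), Mul(Rational(1, 400), h)) (Function('g')(h, T) = Mul(Add(-345, h), Pow(400, -1)) = Mul(Add(-345, h), Rational(1, 400)) = Add(Rational(-69, 80), Mul(Rational(1, 400), h)))
Mul(Add(-254254, Function('M')(-438)), Pow(Add(141158, Function('g')(150, 693)), -1)) = Mul(Add(-254254, 1), Pow(Add(141158, Add(Rational(-69, 80), Mul(Rational(1, 400), 150))), -1)) = Mul(-254253, Pow(Add(141158, Add(Rational(-69, 80), Rational(3, 8))), -1)) = Mul(-254253, Pow(Add(141158, Rational(-39, 80)), -1)) = Mul(-254253, Pow(Rational(11292601, 80), -1)) = Mul(-254253, Rational(80, 11292601)) = Rational(-20340240, 11292601)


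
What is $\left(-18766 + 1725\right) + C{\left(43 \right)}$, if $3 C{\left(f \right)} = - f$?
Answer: $- \frac{51166}{3} \approx -17055.0$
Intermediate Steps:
$C{\left(f \right)} = - \frac{f}{3}$ ($C{\left(f \right)} = \frac{\left(-1\right) f}{3} = - \frac{f}{3}$)
$\left(-18766 + 1725\right) + C{\left(43 \right)} = \left(-18766 + 1725\right) - \frac{43}{3} = -17041 - \frac{43}{3} = - \frac{51166}{3}$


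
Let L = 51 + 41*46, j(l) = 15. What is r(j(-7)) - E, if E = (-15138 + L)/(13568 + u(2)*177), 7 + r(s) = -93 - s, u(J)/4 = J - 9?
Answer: -977179/8612 ≈ -113.47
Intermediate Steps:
u(J) = -36 + 4*J (u(J) = 4*(J - 9) = 4*(-9 + J) = -36 + 4*J)
L = 1937 (L = 51 + 1886 = 1937)
r(s) = -100 - s (r(s) = -7 + (-93 - s) = -100 - s)
E = -13201/8612 (E = (-15138 + 1937)/(13568 + (-36 + 4*2)*177) = -13201/(13568 + (-36 + 8)*177) = -13201/(13568 - 28*177) = -13201/(13568 - 4956) = -13201/8612 ≈ -1.5329)
r(j(-7)) - E = (-100 - 1*15) - 1*(-13201/8612) = (-100 - 15) + 13201/8612 = -115 + 13201/8612 = -977179/8612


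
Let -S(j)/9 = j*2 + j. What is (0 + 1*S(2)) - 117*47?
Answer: -5553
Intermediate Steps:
S(j) = -27*j (S(j) = -9*(j*2 + j) = -9*(2*j + j) = -27*j)
(0 + 1*S(2)) - 117*47 = (0 + 1*(-27*2)) - 117*47 = (0 + 1*(-54)) - 5499 = (0 - 54) - 5499 = -54 - 5499 = -5553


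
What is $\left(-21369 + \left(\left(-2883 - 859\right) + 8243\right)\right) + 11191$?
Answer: $-5677$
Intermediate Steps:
$\left(-21369 + \left(\left(-2883 - 859\right) + 8243\right)\right) + 11191 = \left(-21369 + \left(-3742 + 8243\right)\right) + 11191 = \left(-21369 + 4501\right) + 11191 = -16868 + 11191 = -5677$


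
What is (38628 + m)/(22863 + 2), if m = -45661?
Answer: -7033/22865 ≈ -0.30759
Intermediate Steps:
(38628 + m)/(22863 + 2) = (38628 - 45661)/(22863 + 2) = -7033/22865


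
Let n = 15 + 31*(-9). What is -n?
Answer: 264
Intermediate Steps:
n = -264 (n = 15 - 279 = -264)
-n = -1*(-264) = 264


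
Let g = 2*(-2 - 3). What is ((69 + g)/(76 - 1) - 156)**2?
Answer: 135512881/5625 ≈ 24091.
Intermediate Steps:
g = -10 (g = 2*(-5) = -10)
((69 + g)/(76 - 1) - 156)**2 = ((69 - 10)/(76 - 1) - 156)**2 = (59/75 - 156)**2 = (-11641/75)**2 = 135512881/5625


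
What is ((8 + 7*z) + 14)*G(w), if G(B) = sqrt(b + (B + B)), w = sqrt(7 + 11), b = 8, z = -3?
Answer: sqrt(8 + 6*sqrt(2)) ≈ 4.0602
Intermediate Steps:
w = 3*sqrt(2) (w = sqrt(18) = 3*sqrt(2) ≈ 4.2426)
G(B) = sqrt(8 + 2*B) (G(B) = sqrt(8 + (B + B)) = sqrt(8 + 2*B))
((8 + 7*z) + 14)*G(w) = ((8 + 7*(-3)) + 14)*sqrt(8 + 2*(3*sqrt(2))) = ((8 - 21) + 14)*sqrt(8 + 6*sqrt(2)) = (-13 + 14)*sqrt(8 + 6*sqrt(2)) = 1*sqrt(8 + 6*sqrt(2)) = sqrt(8 + 6*sqrt(2))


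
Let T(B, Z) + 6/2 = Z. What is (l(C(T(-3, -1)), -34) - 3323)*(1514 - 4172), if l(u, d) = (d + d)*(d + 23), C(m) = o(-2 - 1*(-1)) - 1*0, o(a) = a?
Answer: 6844350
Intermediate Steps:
T(B, Z) = -3 + Z
C(m) = -1 (C(m) = (-2 - 1*(-1)) - 1*0 = (-2 + 1) + 0 = -1 + 0 = -1)
l(u, d) = 2*d*(23 + d) (l(u, d) = (2*d)*(23 + d) = 2*d*(23 + d))
(l(C(T(-3, -1)), -34) - 3323)*(1514 - 4172) = (2*(-34)*(23 - 34) - 3323)*(1514 - 4172) = (2*(-34)*(-11) - 3323)*(-2658) = (748 - 3323)*(-2658) = -2575*(-2658) = 6844350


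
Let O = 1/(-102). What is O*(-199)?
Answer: 199/102 ≈ 1.9510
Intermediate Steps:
O = -1/102 ≈ -0.0098039
O*(-199) = -1/102*(-199) = 199/102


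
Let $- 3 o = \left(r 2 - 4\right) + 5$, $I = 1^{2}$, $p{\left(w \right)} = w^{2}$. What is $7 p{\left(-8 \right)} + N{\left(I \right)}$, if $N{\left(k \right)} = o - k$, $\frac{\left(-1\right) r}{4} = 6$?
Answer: $\frac{1388}{3} \approx 462.67$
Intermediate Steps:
$r = -24$ ($r = \left(-4\right) 6 = -24$)
$I = 1$
$o = \frac{47}{3}$ ($o = - \frac{\left(\left(-24\right) 2 - 4\right) + 5}{3} = - \frac{\left(-48 - 4\right) + 5}{3} = - \frac{-52 + 5}{3} = \left(- \frac{1}{3}\right) \left(-47\right) = \frac{47}{3} \approx 15.667$)
$N{\left(k \right)} = \frac{47}{3} - k$
$7 p{\left(-8 \right)} + N{\left(I \right)} = 7 \left(-8\right)^{2} + \left(\frac{47}{3} - 1\right) = 7 \cdot 64 + \left(\frac{47}{3} - 1\right) = 448 + \frac{44}{3} = \frac{1388}{3}$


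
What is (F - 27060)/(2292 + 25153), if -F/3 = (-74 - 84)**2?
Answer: -101952/27445 ≈ -3.7148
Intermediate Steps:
F = -74892 (F = -3*(-74 - 84)**2 = -3*(-158)**2 = -3*24964 = -74892)
(F - 27060)/(2292 + 25153) = (-74892 - 27060)/(2292 + 25153) = -101952/27445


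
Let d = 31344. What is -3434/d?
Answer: -1717/15672 ≈ -0.10956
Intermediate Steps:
-3434/d = -3434/31344 = -3434*1/31344 = -1717/15672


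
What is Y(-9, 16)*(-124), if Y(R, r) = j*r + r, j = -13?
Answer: 23808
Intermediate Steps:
Y(R, r) = -12*r (Y(R, r) = -13*r + r = -12*r)
Y(-9, 16)*(-124) = -12*16*(-124) = -192*(-124) = 23808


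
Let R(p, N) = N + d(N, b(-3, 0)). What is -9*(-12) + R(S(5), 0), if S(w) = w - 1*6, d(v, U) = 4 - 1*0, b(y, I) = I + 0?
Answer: 112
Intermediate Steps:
b(y, I) = I
d(v, U) = 4 (d(v, U) = 4 + 0 = 4)
S(w) = -6 + w (S(w) = w - 6 = -6 + w)
R(p, N) = 4 + N (R(p, N) = N + 4 = 4 + N)
-9*(-12) + R(S(5), 0) = -9*(-12) + (4 + 0) = 108 + 4 = 112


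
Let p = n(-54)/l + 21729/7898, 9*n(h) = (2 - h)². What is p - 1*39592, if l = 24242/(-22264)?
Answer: -1495009505993/37460214 ≈ -39909.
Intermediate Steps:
n(h) = (2 - h)²/9
l = -527/484 (l = 24242*(-1/22264) = -527/484 ≈ -1.0888)
p = -11884713305/37460214 (p = ((-2 - 54)²/9)/(-527/484) + 21729/7898 = ((⅑)*(-56)²)*(-484/527) + 21729*(1/7898) = ((⅑)*3136)*(-484/527) + 21729/7898 = (3136/9)*(-484/527) + 21729/7898 = -1517824/4743 + 21729/7898 = -11884713305/37460214 ≈ -317.26)
p - 1*39592 = -11884713305/37460214 - 1*39592 = -11884713305/37460214 - 39592 = -1495009505993/37460214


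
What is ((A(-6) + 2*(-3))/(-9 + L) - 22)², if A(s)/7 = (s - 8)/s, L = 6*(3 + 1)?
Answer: 919681/2025 ≈ 454.16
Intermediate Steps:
L = 24 (L = 6*4 = 24)
A(s) = 7*(-8 + s)/s (A(s) = 7*((s - 8)/s) = 7*((-8 + s)/s) = 7*(-8 + s)/s)
((A(-6) + 2*(-3))/(-9 + L) - 22)² = (((7 - 56/(-6)) + 2*(-3))/(-9 + 24) - 22)² = (((7 - 56*(-⅙)) - 6)/15 - 22)² = (((7 + 28/3) - 6)*(1/15) - 22)² = ((49/3 - 6)*(1/15) - 22)² = ((31/3)*(1/15) - 22)² = (31/45 - 22)² = (-959/45)² = 919681/2025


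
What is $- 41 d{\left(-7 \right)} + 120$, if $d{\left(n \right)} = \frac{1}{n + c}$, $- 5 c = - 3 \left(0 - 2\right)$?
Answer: $125$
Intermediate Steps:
$c = - \frac{6}{5}$ ($c = - \frac{\left(-3\right) \left(0 - 2\right)}{5} = - \frac{\left(-3\right) \left(-2\right)}{5} = \left(- \frac{1}{5}\right) 6 = - \frac{6}{5} \approx -1.2$)
$d{\left(n \right)} = \frac{1}{- \frac{6}{5} + n}$ ($d{\left(n \right)} = \frac{1}{n - \frac{6}{5}} = \frac{1}{- \frac{6}{5} + n}$)
$- 41 d{\left(-7 \right)} + 120 = - 41 \frac{5}{-6 + 5 \left(-7\right)} + 120 = - 41 \frac{5}{-6 - 35} + 120 = - 41 \frac{5}{-41} + 120 = - 41 \cdot 5 \left(- \frac{1}{41}\right) + 120 = \left(-41\right) \left(- \frac{5}{41}\right) + 120 = 5 + 120 = 125$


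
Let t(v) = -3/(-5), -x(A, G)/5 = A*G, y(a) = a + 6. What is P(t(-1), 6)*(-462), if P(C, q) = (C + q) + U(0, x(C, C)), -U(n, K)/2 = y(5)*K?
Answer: -106722/5 ≈ -21344.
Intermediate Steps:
y(a) = 6 + a
x(A, G) = -5*A*G
t(v) = ⅗ (t(v) = -3*(-⅕) = ⅗)
U(n, K) = -22*K (U(n, K) = -2*(6 + 5)*K = -22*K)
P(C, q) = C + q + 110*C² (P(C, q) = (C + q) - (-110)*C*C = (C + q) - (-110)*C² = (C + q) + 110*C² = C + q + 110*C²)
P(t(-1), 6)*(-462) = (⅗ + 6 + 110*(⅗)²)*(-462) = (⅗ + 6 + 110*(9/25))*(-462) = (⅗ + 6 + 198/5)*(-462) = (231/5)*(-462) = -106722/5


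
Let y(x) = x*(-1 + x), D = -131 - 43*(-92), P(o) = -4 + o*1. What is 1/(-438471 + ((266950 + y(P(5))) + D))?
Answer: -1/167696 ≈ -5.9632e-6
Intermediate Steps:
P(o) = -4 + o
D = 3825 (D = -131 + 3956 = 3825)
1/(-438471 + ((266950 + y(P(5))) + D)) = 1/(-438471 + ((266950 + (-4 + 5)*(-1 + (-4 + 5))) + 3825)) = 1/(-438471 + ((266950 + 1*(-1 + 1)) + 3825)) = 1/(-438471 + ((266950 + 1*0) + 3825)) = 1/(-438471 + ((266950 + 0) + 3825)) = 1/(-438471 + (266950 + 3825)) = 1/(-438471 + 270775) = 1/(-167696) = -1/167696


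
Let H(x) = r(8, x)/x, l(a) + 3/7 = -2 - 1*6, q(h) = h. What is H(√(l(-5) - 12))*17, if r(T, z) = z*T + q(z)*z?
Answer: 136 + 17*I*√1001/7 ≈ 136.0 + 76.837*I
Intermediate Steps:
l(a) = -59/7 (l(a) = -3/7 + (-2 - 1*6) = -3/7 + (-2 - 6) = -3/7 - 8 = -59/7)
r(T, z) = z² + T*z (r(T, z) = z*T + z*z = T*z + z² = z² + T*z)
H(x) = 8 + x (H(x) = (x*(8 + x))/x = 8 + x)
H(√(l(-5) - 12))*17 = (8 + √(-59/7 - 12))*17 = (8 + √(-143/7))*17 = (8 + I*√1001/7)*17 = 136 + 17*I*√1001/7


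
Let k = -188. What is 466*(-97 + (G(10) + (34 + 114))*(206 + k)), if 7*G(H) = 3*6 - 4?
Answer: 1212998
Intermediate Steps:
G(H) = 2 (G(H) = (3*6 - 4)/7 = (18 - 4)/7 = (⅐)*14 = 2)
466*(-97 + (G(10) + (34 + 114))*(206 + k)) = 466*(-97 + (2 + (34 + 114))*(206 - 188)) = 466*(-97 + (2 + 148)*18) = 466*(-97 + 150*18) = 466*(-97 + 2700) = 466*2603 = 1212998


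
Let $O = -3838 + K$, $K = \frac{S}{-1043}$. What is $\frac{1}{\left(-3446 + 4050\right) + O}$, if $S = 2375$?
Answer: $- \frac{1043}{3375437} \approx -0.000309$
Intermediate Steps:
$K = - \frac{2375}{1043}$ ($K = \frac{2375}{-1043} = 2375 \left(- \frac{1}{1043}\right) = - \frac{2375}{1043} \approx -2.2771$)
$O = - \frac{4005409}{1043}$ ($O = -3838 - \frac{2375}{1043} = - \frac{4005409}{1043} \approx -3840.3$)
$\frac{1}{\left(-3446 + 4050\right) + O} = \frac{1}{\left(-3446 + 4050\right) - \frac{4005409}{1043}} = \frac{1}{604 - \frac{4005409}{1043}} = \frac{1}{- \frac{3375437}{1043}} = - \frac{1043}{3375437}$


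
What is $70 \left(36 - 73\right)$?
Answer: $-2590$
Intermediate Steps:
$70 \left(36 - 73\right) = 70 \left(-37\right) = -2590$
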